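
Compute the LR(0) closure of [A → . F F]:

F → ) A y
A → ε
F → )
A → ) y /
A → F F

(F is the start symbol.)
{ [A → . F F], [F → . ) A y], [F → . )] }

Start with: [A → . F F]
  [A → . F F] has the dot before F: add [F → . ) A y], [F → . )]
No further items can be added.

CLOSURE = { [A → . F F], [F → . ) A y], [F → . )] }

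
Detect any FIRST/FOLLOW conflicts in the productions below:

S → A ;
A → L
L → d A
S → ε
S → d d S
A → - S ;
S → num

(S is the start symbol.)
No FIRST/FOLLOW conflicts.

Nullable non-terminals: S.
FIRST sets used below: FIRST(A) = { '-', 'd' }

S: nullable alternative(s) S → ε; FOLLOW(S) = { $, ';' }
  S → A ;: FIRST \ {ε} = { '-', 'd' } — disjoint from FOLLOW(S)
  S → ε: FIRST \ {ε} = { } — this is the only nullable alternative, skip
  S → d d S: FIRST \ {ε} = { 'd' } — disjoint from FOLLOW(S)
  S → num: FIRST \ {ε} = { 'num' } — disjoint from FOLLOW(S)

A, L have no nullable alternative, so no FIRST/FOLLOW check is needed there.

No FIRST/FOLLOW conflicts found.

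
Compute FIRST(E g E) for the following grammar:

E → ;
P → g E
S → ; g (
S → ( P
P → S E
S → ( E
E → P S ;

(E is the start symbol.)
{ '(', ';', 'g' }

FIRST sets of the non-terminals involved (from the grammar, by fixed-point iteration):
  FIRST(E) = { '(', ';', 'g' }

To compute FIRST(E g E), process the symbols left to right:
Symbol E is a non-terminal. Add FIRST(E) \ {ε} = { '(', ';', 'g' }
E is not nullable (ε ∉ FIRST(E)), so stop here.
FIRST(E g E) = { '(', ';', 'g' }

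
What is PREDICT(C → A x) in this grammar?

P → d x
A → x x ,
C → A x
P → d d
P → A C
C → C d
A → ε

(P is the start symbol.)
{ 'x' }

PREDICT(C → A x) = (FIRST(RHS) \ {ε}) ∪ (FOLLOW(C) if ε ∈ FIRST(RHS), i.e. RHS ⇒* ε)
FIRST(A) = { 'x', ε }
FIRST(A x) = { 'x' }
ε ∉ FIRST(A x), so FOLLOW(C) is not added.
PREDICT(C → A x) = { 'x' }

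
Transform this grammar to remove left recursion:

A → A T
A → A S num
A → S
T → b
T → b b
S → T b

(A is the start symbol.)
A is directly left-recursive. The standard transformation for
  A → A α₁ | ... | A α_m | β₁ | ... | β_n
is
  A  → β₁ A' | ... | β_n A'
  A' → α₁ A' | ... | α_m A' | ε

A → S becomes A → S A'
A → A T becomes A' → T A'
A → A S num becomes A' → S num A'
Add A' → ε

Productions for other non-terminals are unchanged:
  T → b
  T → b b
  S → T b

Resulting grammar:
A → S A'
A' → T A'
A' → S num A'
A' → ε
T → b
T → b b
S → T b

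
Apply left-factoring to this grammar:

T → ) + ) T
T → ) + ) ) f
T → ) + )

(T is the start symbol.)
Left-factoring transforms A → αβ₁ | αβ₂ into A → αA' and A' → β₁ | β₂
(α is the longest common prefix among the alternatives). Repeat until
no nonterminal has two alternatives with a common prefix.

Round 1: T has alternatives sharing prefix ') + )'. Introduce T': T → ) + ) T'
  Add: T' → T
  Add: T' → ) f
  Add: T' → ε

No remaining common prefixes — done.

Resulting grammar:
T → ) + ) T'
T' → T
T' → ) f
T' → ε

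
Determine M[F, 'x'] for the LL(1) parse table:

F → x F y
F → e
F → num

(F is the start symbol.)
F → x F y

To find M[F, 'x'], we find productions for F where 'x' is in the predict set (PREDICT(N → α) = (FIRST(α) \ {ε}) ∪ (FOLLOW(N) if α ⇒* ε)).

F → x F y: PREDICT = { 'x' }
  'x' is in predict set, so this production goes in M[F, 'x']
F → e: PREDICT = { 'e' }
F → num: PREDICT = { 'num' }

M[F, 'x'] = F → x F y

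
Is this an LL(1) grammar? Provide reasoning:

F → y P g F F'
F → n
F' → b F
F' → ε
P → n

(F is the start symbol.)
No. Predict set conflict for F': { 'b' }

Relevant sets:
  FOLLOW(F') = { $, 'b' }

For F:
  PREDICT(F → y P g F F') = { 'y' }
  PREDICT(F → n) = { 'n' }
For F':
  PREDICT(F' → b F) = { 'b' }
  PREDICT(F' → ε) = { $, 'b' }
P has a single production, so nothing to check there.

Conflict found: Predict set conflict for F': { 'b' }
The grammar is NOT LL(1).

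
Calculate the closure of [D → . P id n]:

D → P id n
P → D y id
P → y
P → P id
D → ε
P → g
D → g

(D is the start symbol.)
{ [D → . P id n], [D → . g], [D → .], [P → . D y id], [P → . P id], [P → . g], [P → . y] }

Start with: [D → . P id n]
  [D → . P id n] has the dot before P: add [P → . D y id], [P → . y], [P → . P id], [P → . g]
  [P → . D y id] has the dot before D: add [D → .], [D → . g]
No further items can be added.

CLOSURE = { [D → . P id n], [D → . g], [D → .], [P → . D y id], [P → . P id], [P → . g], [P → . y] }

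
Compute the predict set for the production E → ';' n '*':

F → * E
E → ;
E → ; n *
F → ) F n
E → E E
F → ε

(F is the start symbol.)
PREDICT(E → ';' n '*') = (FIRST(RHS) \ {ε}) ∪ (FOLLOW(E) if ε ∈ FIRST(RHS), i.e. RHS ⇒* ε)
FIRST(';' n '*') = { ';' }
ε ∉ FIRST(';' n '*'), so FOLLOW(E) is not added.
PREDICT(E → ';' n '*') = { ';' }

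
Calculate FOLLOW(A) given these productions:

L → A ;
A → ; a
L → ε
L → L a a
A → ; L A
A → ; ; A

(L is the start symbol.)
To compute FOLLOW(A), find every occurrence of A on a right-hand side N → α A β: add FIRST(β) \ {ε}, and if β is empty or nullable also add FOLLOW(N). Iterate to a fixed point.

In L → A ;: A is followed by ';', add FIRST(';') \ {ε} = { ';' }
In A → ; L A: A is at the end; this adds FOLLOW(A) to itself — nothing new
In A → ; ; A: A is at the end; this adds FOLLOW(A) to itself — nothing new

Taking the union: FOLLOW(A) = { ';' }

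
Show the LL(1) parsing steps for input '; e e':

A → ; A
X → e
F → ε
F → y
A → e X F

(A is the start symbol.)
LL(1) parsing maintains a stack (initially the start symbol over $) and the input. At each step: if the stack top is a terminal, match it against the current input token; if it is a non-terminal N, replace it with the RHS of M[N, lookahead] (the unique production whose predict set contains the lookahead).

Stack is shown with the top on the left.

Stack    Input    Action
------------------------
A $      ; e e $  output A → ; A
; A $    ; e e $  match ';'
A $      e e $    output A → e X F
e X F $  e e $    match 'e'
X F $    e $      output X → e
e F $    e $      match 'e'
F $      $        output F → ε
$        $        accept

The string is accepted.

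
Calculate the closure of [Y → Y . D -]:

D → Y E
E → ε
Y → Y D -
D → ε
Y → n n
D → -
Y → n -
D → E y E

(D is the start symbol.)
To compute CLOSURE, for each item [A → α.Bβ] where B is a non-terminal, add [B → .γ] for all productions B → γ; repeat for the newly added items until nothing changes.

Start with: [Y → Y . D -]
  [Y → Y . D -] has the dot before D: add [D → . Y E], [D → .], [D → . -], [D → . E y E]
  [D → . Y E] has the dot before Y: add [Y → . Y D -], [Y → . n n], [Y → . n -]
  [D → . E y E] has the dot before E: add [E → .]
No further items can be added.

CLOSURE = { [D → . -], [D → . E y E], [D → . Y E], [D → .], [E → .], [Y → . Y D -], [Y → . n -], [Y → . n n], [Y → Y . D -] }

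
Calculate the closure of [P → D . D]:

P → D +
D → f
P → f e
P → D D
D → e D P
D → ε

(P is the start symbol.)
{ [D → . e D P], [D → . f], [D → .], [P → D . D] }

Start with: [P → D . D]
  [P → D . D] has the dot before D: add [D → . f], [D → . e D P], [D → .]
No further items can be added.

CLOSURE = { [D → . e D P], [D → . f], [D → .], [P → D . D] }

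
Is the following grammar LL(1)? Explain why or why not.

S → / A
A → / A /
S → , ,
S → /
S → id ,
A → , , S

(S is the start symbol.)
For S:
  PREDICT(S → '/' A) = { '/' }
  PREDICT(S → ',' ',') = { ',' }
  PREDICT(S → '/') = { '/' }
  PREDICT(S → id ',') = { 'id' }
For A:
  PREDICT(A → '/' A '/') = { '/' }
  PREDICT(A → ',' ',' S) = { ',' }

Conflict found: Predict set conflict for S: { '/' }
The grammar is NOT LL(1).

Answer: No. Predict set conflict for S: { '/' }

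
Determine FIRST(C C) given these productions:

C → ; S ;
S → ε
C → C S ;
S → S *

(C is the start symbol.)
FIRST sets of the non-terminals involved (from the grammar, by fixed-point iteration):
  FIRST(C) = { ';' }

To compute FIRST(C C), process the symbols left to right:
Symbol C is a non-terminal. Add FIRST(C) \ {ε} = { ';' }
C is not nullable (ε ∉ FIRST(C)), so stop here.
FIRST(C C) = { ';' }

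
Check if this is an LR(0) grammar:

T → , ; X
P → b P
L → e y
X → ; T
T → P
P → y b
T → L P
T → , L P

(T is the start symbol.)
Yes, the grammar is LR(0)

A grammar is LR(0) if no state in the canonical LR(0) collection has:
  - both a shift item (dot before a terminal) and a complete item (shift-reduce conflict), or
  - two or more complete items (reduce-reduce conflict; the accept item [T' → T .] counts as a complete item here).

Augment with T' → T and build the canonical LR(0) collection (I0 = CLOSURE({[T' → . T]}), then GOTO on every symbol after a dot until no new states appear). It has 18 states:
  I0: { [L → . e y], [P → . b P], [P → . y b], [T → . , ; X], [T → . , L P], [T → . L P], [T → . P], [T' → . T] }  — shift
  I1: { [L → . e y], [T → , . ; X], [T → , . L P] }  — shift
  I2: { [P → . b P], [P → . y b], [T → L . P] }  — shift
  I3: { [T → P .] }  — reduce
  I4: { [T' → T .] }  — accept
  I5: { [P → . b P], [P → . y b], [P → b . P] }  — shift
  I6: { [L → e . y] }  — shift
  I7: { [P → y . b] }  — shift
  I8: { [P → y b .] }  — reduce
  I9: { [L → e y .] }  — reduce
  I10: { [P → b P .] }  — reduce
  I11: { [T → L P .] }  — reduce
  I12: { [T → , ; . X], [X → . ; T] }  — shift
  I13: { [P → . b P], [P → . y b], [T → , L . P] }  — shift
  I14: { [T → , L P .] }  — reduce
  I15: { [L → . e y], [P → . b P], [P → . y b], [T → . , ; X], [T → . , L P], [T → . L P], [T → . P], [X → ; . T] }  — shift
  I16: { [T → , ; X .] }  — reduce
  I17: { [X → ; T .] }  — reduce

Every state is either a pure shift/goto state or contains exactly one complete item and nothing to shift — no conflicts. The grammar is LR(0).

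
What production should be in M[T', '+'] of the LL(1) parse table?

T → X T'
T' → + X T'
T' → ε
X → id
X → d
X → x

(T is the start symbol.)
T' → + X T'

To find M[T', '+'], we find productions for T' where '+' is in the predict set (PREDICT(N → α) = (FIRST(α) \ {ε}) ∪ (FOLLOW(N) if α ⇒* ε)).

Relevant sets:
  FOLLOW(T') = { $ }

T' → + X T': PREDICT = { '+' }
  '+' is in predict set, so this production goes in M[T', '+']
T' → ε: PREDICT = { $ }

M[T', '+'] = T' → + X T'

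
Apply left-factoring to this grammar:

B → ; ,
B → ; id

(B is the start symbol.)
Left-factoring transforms A → αβ₁ | αβ₂ into A → αA' and A' → β₁ | β₂
(α is the longest common prefix among the alternatives). Repeat until
no nonterminal has two alternatives with a common prefix.

Round 1: B has alternatives sharing prefix ';'. Introduce B': B → ; B'
  Add: B' → ,
  Add: B' → id

No remaining common prefixes — done.

Resulting grammar:
B → ; B'
B' → ,
B' → id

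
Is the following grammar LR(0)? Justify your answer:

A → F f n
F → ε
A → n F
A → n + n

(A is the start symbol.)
No. Shift-reduce conflict between [F → .] and [A → . n + n]

A grammar is LR(0) if no state in the canonical LR(0) collection has:
  - both a shift item (dot before a terminal) and a complete item (shift-reduce conflict), or
  - two or more complete items (reduce-reduce conflict; the accept item [A' → A .] counts as a complete item here).

Augment with A' → A and build the canonical LR(0) collection (I0 = CLOSURE({[A' → . A]}), then GOTO on every symbol after a dot until no new states appear). It has 9 states:
  I0: { [A → . F f n], [A → . n + n], [A → . n F], [A' → . A], [F → .] }  — shift, reduce
  I1: { [A' → A .] }  — accept
  I2: { [A → F . f n] }  — shift
  I3: { [A → n . + n], [A → n . F], [F → .] }  — shift, reduce
  I4: { [A → n + . n] }  — shift
  I5: { [A → n F .] }  — reduce
  I6: { [A → n + n .] }  — reduce
  I7: { [A → F f . n] }  — shift
  I8: { [A → F f n .] }  — reduce

Conflict in state I0:
  Shift-reduce conflict between [F → .] and [A → . n + n]
So the grammar is NOT LR(0).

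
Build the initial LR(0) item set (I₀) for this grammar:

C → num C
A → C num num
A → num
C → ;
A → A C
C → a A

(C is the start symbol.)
{ [C → . ;], [C → . a A], [C → . num C], [C' → . C] }

First, augment the grammar with C' → C
I₀ = CLOSURE({ [C' → . C] }):
  [C' → . C] has the dot before C: add [C → . num C], [C → . ;], [C → . a A]
No further items can be added.

I₀ = { [C → . ;], [C → . a A], [C → . num C], [C' → . C] }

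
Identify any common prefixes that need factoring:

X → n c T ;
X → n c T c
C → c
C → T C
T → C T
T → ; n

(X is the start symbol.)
Left-factoring is needed when two productions for the same non-terminal
share a common prefix on the right-hand side.

Productions for X:
  X → n c T ;
  X → n c T c
Productions for C:
  C → c
  C → T C
Productions for T:
  T → C T
  T → ; n

Found common prefix 'n c T' in productions for X

Answer: Yes, X has productions with common prefix 'n c T'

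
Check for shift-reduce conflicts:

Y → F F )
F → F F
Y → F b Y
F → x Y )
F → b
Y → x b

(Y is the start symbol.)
Yes — I8: [F → F F .] vs [F → . b]; I9: [F → b .] vs [F → . b]; I13: [F → F F .] vs [F → . b]

Augment with Y' → Y and build the canonical LR(0) collection (I0 = CLOSURE({[Y' → . Y]}), then GOTO on every symbol after a dot until no new states appear). It has 14 states:
  I0: { [F → . F F], [F → . b], [F → . x Y )], [Y → . F F )], [Y → . F b Y], [Y → . x b], [Y' → . Y] }  — shift
  I1: { [F → . F F], [F → . b], [F → . x Y )], [F → F . F], [Y → F . F )], [Y → F . b Y] }  — shift
  I2: { [Y' → Y .] }  — accept
  I3: { [F → b .] }  — reduce
  I4: { [F → . F F], [F → . b], [F → . x Y )], [F → x . Y )], [Y → . F F )], [Y → . F b Y], [Y → . x b], [Y → x . b] }  — shift
  I5: { [F → x Y . )] }  — shift
  I6: { [F → b .], [Y → x b .] }  — 2 reduces
  I7: { [F → x Y ) .] }  — reduce
  I8: { [F → . F F], [F → . b], [F → . x Y )], [F → F . F], [F → F F .], [Y → F F . )] }  — shift, reduce
  I9: { [F → . F F], [F → . b], [F → . x Y )], [F → b .], [Y → . F F )], [Y → . F b Y], [Y → . x b], [Y → F b . Y] }  — shift, reduce
  I10: { [F → . F F], [F → . b], [F → . x Y )], [F → x . Y )], [Y → . F F )], [Y → . F b Y], [Y → . x b] }  — shift
  I11: { [Y → F b Y .] }  — reduce
  I12: { [Y → F F ) .] }  — reduce
  I13: { [F → . F F], [F → . b], [F → . x Y )], [F → F . F], [F → F F .] }  — shift, reduce

I8 contains reduce item [F → F F .] and shift items [F → . b], [F → . x Y )], [Y → F F . )] — shift-reduce conflict.
I9 contains reduce item [F → b .] and shift items [F → . b], [F → . x Y )], [Y → . x b] — shift-reduce conflict.
I13 contains reduce item [F → F F .] and shift items [F → . b], [F → . x Y )] — shift-reduce conflict.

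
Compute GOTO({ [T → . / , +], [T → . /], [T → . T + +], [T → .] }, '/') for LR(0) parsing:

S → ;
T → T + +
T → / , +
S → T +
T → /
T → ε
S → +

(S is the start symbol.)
{ [T → / . , +], [T → / .] }

GOTO(I, '/') = CLOSURE({ [A → αX.β] : [A → α.Xβ] ∈ I, X = '/' })

Items with dot before '/', with the dot advanced:
  [T → . /] → [T → / .]
  [T → . / , +] → [T → / . , +]
Closure adds nothing (no advanced item has the dot before a non-terminal).

GOTO = { [T → / . , +], [T → / .] }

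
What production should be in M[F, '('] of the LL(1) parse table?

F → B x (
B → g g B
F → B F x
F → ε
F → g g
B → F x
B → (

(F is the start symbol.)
To find M[F, '('], we find productions for F where '(' is in the predict set (PREDICT(N → α) = (FIRST(α) \ {ε}) ∪ (FOLLOW(N) if α ⇒* ε)).

Relevant sets:
  FIRST(B) = { '(', 'g', 'x' }
  FOLLOW(F) = { $, 'x' }

F → B x (: PREDICT = { '(', 'g', 'x' }
  '(' is in predict set, so this production goes in M[F, '(']
F → B F x: PREDICT = { '(', 'g', 'x' }
  '(' is in predict set, so this production goes in M[F, '(']
F → ε: PREDICT = { $, 'x' }
F → g g: PREDICT = { 'g' }

M[F, '('] = F → B x (, F → B F x  (a multiply-defined cell — the grammar is not LL(1))

Answer: F → B x (, F → B F x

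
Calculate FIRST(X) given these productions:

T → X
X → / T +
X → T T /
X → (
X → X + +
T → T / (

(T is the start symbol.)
{ '(', '/' }

FIRST sets of the other non-terminals involved (by the same procedure, iterated to a fixed point):
  FIRST(T) = { '(', '/' }

From X → / T +:
  - '/' is a terminal: add '/' and stop
From X → T T /:
  - T is a non-terminal: add FIRST(T) \ {ε} = { '(', '/' }
    T is not nullable, so stop
From X → (:
  - '(' is a terminal: add '(' and stop
From X → X + +:
  - X is the symbol being defined: contributes nothing new
    X is not nullable, so stop

Collecting: FIRST(X) = { '(', '/' }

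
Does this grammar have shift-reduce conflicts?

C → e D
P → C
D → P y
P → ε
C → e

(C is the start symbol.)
Yes — I2: [C → e .] vs [C → . e]

Augment with C' → C and build the canonical LR(0) collection (I0 = CLOSURE({[C' → . C]}), then GOTO on every symbol after a dot until no new states appear). It has 7 states:
  I0: { [C → . e D], [C → . e], [C' → . C] }  — shift
  I1: { [C' → C .] }  — accept
  I2: { [C → . e D], [C → . e], [C → e . D], [C → e .], [D → . P y], [P → . C], [P → .] }  — shift, 2 reduces
  I3: { [P → C .] }  — reduce
  I4: { [C → e D .] }  — reduce
  I5: { [D → P . y] }  — shift
  I6: { [D → P y .] }  — reduce

I2 contains reduce items [C → e .], [P → .] and shift items [C → . e], [C → . e D] — shift-reduce conflict.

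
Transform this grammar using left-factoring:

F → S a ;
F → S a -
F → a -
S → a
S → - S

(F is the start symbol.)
Left-factoring transforms A → αβ₁ | αβ₂ into A → αA' and A' → β₁ | β₂
(α is the longest common prefix among the alternatives). Repeat until
no nonterminal has two alternatives with a common prefix.

Round 1: F has alternatives sharing prefix 'S a'. Introduce F': F → S a F'
  Add: F' → ;
  Add: F' → -

No remaining common prefixes — done.

Resulting grammar:
F → S a F'
F' → ;
F' → -
F → a -
S → a
S → - S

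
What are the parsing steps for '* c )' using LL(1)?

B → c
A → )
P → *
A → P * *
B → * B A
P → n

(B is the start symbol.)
LL(1) parsing maintains a stack (initially the start symbol over $) and the input. At each step: if the stack top is a terminal, match it against the current input token; if it is a non-terminal N, replace it with the RHS of M[N, lookahead] (the unique production whose predict set contains the lookahead).

Stack is shown with the top on the left.

Stack    Input    Action
------------------------
B $      * c ) $  output B → * B A
* B A $  * c ) $  match '*'
B A $    c ) $    output B → c
c A $    c ) $    match 'c'
A $      ) $      output A → )
) $      ) $      match ')'
$        $        accept

The string is accepted.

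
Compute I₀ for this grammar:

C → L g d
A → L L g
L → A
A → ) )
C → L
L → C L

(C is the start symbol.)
{ [A → . ) )], [A → . L L g], [C → . L g d], [C → . L], [C' → . C], [L → . A], [L → . C L] }

First, augment the grammar with C' → C
I₀ = CLOSURE({ [C' → . C] }):
  [C' → . C] has the dot before C: add [C → . L g d], [C → . L]
  [C → . L g d] has the dot before L: add [L → . A], [L → . C L]
  [L → . A] has the dot before A: add [A → . L L g], [A → . ) )]
No further items can be added.

I₀ = { [A → . ) )], [A → . L L g], [C → . L g d], [C → . L], [C' → . C], [L → . A], [L → . C L] }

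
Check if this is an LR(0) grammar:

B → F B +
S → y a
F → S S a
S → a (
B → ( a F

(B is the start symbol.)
Augment with B' → B and build the canonical LR(0) collection (I0 = CLOSURE({[B' → . B]}), then GOTO on every symbol after a dot until no new states appear). It has 15 states:
  I0: { [B → . ( a F], [B → . F B +], [B' → . B], [F → . S S a], [S → . a (], [S → . y a] }  — shift
  I1: { [B → ( . a F] }  — shift
  I2: { [B' → B .] }  — accept
  I3: { [B → . ( a F], [B → . F B +], [B → F . B +], [F → . S S a], [S → . a (], [S → . y a] }  — shift
  I4: { [F → S . S a], [S → . a (], [S → . y a] }  — shift
  I5: { [S → a . (] }  — shift
  I6: { [S → y . a] }  — shift
  I7: { [S → y a .] }  — reduce
  I8: { [S → a ( .] }  — reduce
  I9: { [F → S S . a] }  — shift
  I10: { [F → S S a .] }  — reduce
  I11: { [B → F B . +] }  — shift
  I12: { [B → F B + .] }  — reduce
  I13: { [B → ( a . F], [F → . S S a], [S → . a (], [S → . y a] }  — shift
  I14: { [B → ( a F .] }  — reduce

Every state is either a pure shift/goto state or contains exactly one complete item and nothing to shift — no conflicts. The grammar is LR(0).

Answer: Yes, the grammar is LR(0)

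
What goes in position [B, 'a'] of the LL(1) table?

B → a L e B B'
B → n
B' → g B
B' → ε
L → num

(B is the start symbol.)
To find M[B, 'a'], we find productions for B where 'a' is in the predict set (PREDICT(N → α) = (FIRST(α) \ {ε}) ∪ (FOLLOW(N) if α ⇒* ε)).

B → a L e B B': PREDICT = { 'a' }
  'a' is in predict set, so this production goes in M[B, 'a']
B → n: PREDICT = { 'n' }

M[B, 'a'] = B → a L e B B'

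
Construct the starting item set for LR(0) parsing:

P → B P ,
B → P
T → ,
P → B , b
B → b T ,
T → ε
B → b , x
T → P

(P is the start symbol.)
{ [B → . P], [B → . b , x], [B → . b T ,], [P → . B , b], [P → . B P ,], [P' → . P] }

First, augment the grammar with P' → P
I₀ = CLOSURE({ [P' → . P] }):
  [P' → . P] has the dot before P: add [P → . B P ,], [P → . B , b]
  [P → . B P ,] has the dot before B: add [B → . P], [B → . b T ,], [B → . b , x]
No further items can be added.

I₀ = { [B → . P], [B → . b , x], [B → . b T ,], [P → . B , b], [P → . B P ,], [P' → . P] }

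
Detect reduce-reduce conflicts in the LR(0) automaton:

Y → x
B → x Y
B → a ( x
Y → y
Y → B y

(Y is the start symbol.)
A reduce-reduce conflict occurs when an LR(0) state has two complete items [A → α .] and [B → β .] — both call for a reduction, and with no lookahead the parser cannot choose between them.

Augment with Y' → Y and build the canonical LR(0) collection (I0 = CLOSURE({[Y' → . Y]}), then GOTO on every symbol after a dot until no new states appear). It has 10 states:
  I0: { [B → . a ( x], [B → . x Y], [Y → . B y], [Y → . x], [Y → . y], [Y' → . Y] }  — shift
  I1: { [Y → B . y] }  — shift
  I2: { [Y' → Y .] }  — accept
  I3: { [B → a . ( x] }  — shift
  I4: { [B → . a ( x], [B → . x Y], [B → x . Y], [Y → . B y], [Y → . x], [Y → . y], [Y → x .] }  — shift, reduce
  I5: { [Y → y .] }  — reduce
  I6: { [B → x Y .] }  — reduce
  I7: { [B → a ( . x] }  — shift
  I8: { [B → a ( x .] }  — reduce
  I9: { [Y → B y .] }  — reduce

No state contains more than one complete item.

Answer: No reduce-reduce conflicts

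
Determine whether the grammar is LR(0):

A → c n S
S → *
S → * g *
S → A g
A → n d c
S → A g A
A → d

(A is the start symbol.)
A grammar is LR(0) if no state in the canonical LR(0) collection has:
  - both a shift item (dot before a terminal) and a complete item (shift-reduce conflict), or
  - two or more complete items (reduce-reduce conflict; the accept item [A' → A .] counts as a complete item here).

Augment with A' → A and build the canonical LR(0) collection (I0 = CLOSURE({[A' → . A]}), then GOTO on every symbol after a dot until no new states appear). It has 15 states:
  I0: { [A → . c n S], [A → . d], [A → . n d c], [A' → . A] }  — shift
  I1: { [A' → A .] }  — accept
  I2: { [A → c . n S] }  — shift
  I3: { [A → d .] }  — reduce
  I4: { [A → n . d c] }  — shift
  I5: { [A → n d . c] }  — shift
  I6: { [A → n d c .] }  — reduce
  I7: { [A → . c n S], [A → . d], [A → . n d c], [A → c n . S], [S → . * g *], [S → . *], [S → . A g A], [S → . A g] }  — shift
  I8: { [S → * . g *], [S → * .] }  — shift, reduce
  I9: { [S → A . g A], [S → A . g] }  — shift
  I10: { [A → c n S .] }  — reduce
  I11: { [A → . c n S], [A → . d], [A → . n d c], [S → A g . A], [S → A g .] }  — shift, reduce
  I12: { [S → A g A .] }  — reduce
  I13: { [S → * g . *] }  — shift
  I14: { [S → * g * .] }  — reduce

Conflict in state I8:
  Shift-reduce conflict between [S → * .] and [S → * . g *]
So the grammar is NOT LR(0).

Answer: No. Shift-reduce conflict between [S → * .] and [S → * . g *]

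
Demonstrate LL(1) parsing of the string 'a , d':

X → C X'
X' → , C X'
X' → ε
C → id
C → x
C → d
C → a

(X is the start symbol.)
LL(1) parsing maintains a stack (initially the start symbol over $) and the input. At each step: if the stack top is a terminal, match it against the current input token; if it is a non-terminal N, replace it with the RHS of M[N, lookahead] (the unique production whose predict set contains the lookahead).

Stack is shown with the top on the left.

Stack     Input    Action
-------------------------
X $       a , d $  output X → C X'
C X' $    a , d $  output C → a
a X' $    a , d $  match 'a'
X' $      , d $    output X' → , C X'
, C X' $  , d $    match ','
C X' $    d $      output C → d
d X' $    d $      match 'd'
X' $      $        output X' → ε
$         $        accept

The string is accepted.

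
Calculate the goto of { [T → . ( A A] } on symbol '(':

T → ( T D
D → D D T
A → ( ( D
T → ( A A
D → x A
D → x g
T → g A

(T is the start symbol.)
GOTO(I, '(') = CLOSURE({ [A → αX.β] : [A → α.Xβ] ∈ I, X = '(' })

Items with dot before '(', with the dot advanced:
  [T → . ( A A] → [T → ( . A A]
Closure of the advanced items:
  [T → ( . A A] has the dot before A: add [A → . ( ( D]

GOTO = { [A → . ( ( D], [T → ( . A A] }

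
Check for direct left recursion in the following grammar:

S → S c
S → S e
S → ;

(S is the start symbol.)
S → S c: LEFT RECURSIVE (starts with S)
S → S e: LEFT RECURSIVE (starts with S)
S → ;: starts with ';'

The grammar has direct left recursion on: S.

Answer: Yes, S is left-recursive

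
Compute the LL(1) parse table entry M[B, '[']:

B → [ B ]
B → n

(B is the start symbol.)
To find M[B, '['], we find productions for B where '[' is in the predict set (PREDICT(N → α) = (FIRST(α) \ {ε}) ∪ (FOLLOW(N) if α ⇒* ε)).

B → [ B ]: PREDICT = { '[' }
  '[' is in predict set, so this production goes in M[B, '[']
B → n: PREDICT = { 'n' }

M[B, '['] = B → [ B ]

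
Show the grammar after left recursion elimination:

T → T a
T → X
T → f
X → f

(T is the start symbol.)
T is directly left-recursive. The standard transformation for
  A → A α₁ | ... | A α_m | β₁ | ... | β_n
is
  A  → β₁ A' | ... | β_n A'
  A' → α₁ A' | ... | α_m A' | ε

T → X becomes T → X T'
T → f becomes T → f T'
T → T a becomes T' → a T'
Add T' → ε

Productions for other non-terminals are unchanged:
  X → f

Resulting grammar:
T → X T'
T → f T'
T' → a T'
T' → ε
X → f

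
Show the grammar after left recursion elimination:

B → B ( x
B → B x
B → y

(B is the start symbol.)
B → y B'
B' → ( x B'
B' → x B'
B' → ε

B is directly left-recursive. The standard transformation for
  A → A α₁ | ... | A α_m | β₁ | ... | β_n
is
  A  → β₁ A' | ... | β_n A'
  A' → α₁ A' | ... | α_m A' | ε

B → y becomes B → y B'
B → B ( x becomes B' → ( x B'
B → B x becomes B' → x B'
Add B' → ε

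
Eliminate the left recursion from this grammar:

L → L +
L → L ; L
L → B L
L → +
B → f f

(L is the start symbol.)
L is directly left-recursive. The standard transformation for
  A → A α₁ | ... | A α_m | β₁ | ... | β_n
is
  A  → β₁ A' | ... | β_n A'
  A' → α₁ A' | ... | α_m A' | ε

L → B L becomes L → B L L'
L → + becomes L → + L'
L → L + becomes L' → + L'
L → L ; L becomes L' → ; L L'
Add L' → ε

Productions for other non-terminals are unchanged:
  B → f f

Resulting grammar:
L → B L L'
L → + L'
L' → + L'
L' → ; L L'
L' → ε
B → f f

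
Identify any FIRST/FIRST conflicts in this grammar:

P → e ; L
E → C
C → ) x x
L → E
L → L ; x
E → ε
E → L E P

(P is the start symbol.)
A FIRST/FIRST conflict occurs when two productions N → α and N → β for the same non-terminal have FIRST(α) ∩ FIRST(β) ≠ ∅ (with ε ∈ FIRST of a nullable right-hand side, so two nullable alternatives also conflict).

FIRST sets of the non-terminals at (or reachable through a nullable prefix from) the front of some alternative:
  FIRST(C) = { ')' }
  FIRST(L) = { ')', ';', 'e', ε }
  FIRST(E) = { ')', ';', 'e', ε }
  FIRST(P) = { 'e' }

Productions for E:
  E → C: FIRST = { ')' }
  E → ε: FIRST = { ε }
  E → L E P: FIRST = { ')', ';', 'e' }
Productions for L:
  L → E: FIRST = { ')', ';', 'e', ε }
  L → L ; x: FIRST = { ')', ';', 'e' }
P, C have only one production, so no FIRST/FIRST conflict is possible there.

Conflict for E: E → C and E → L E P
  Overlap: { ')' }
Conflict for L: L → E and L → L ; x
  Overlap: { ')', ';', 'e' }

Answer: Yes. E → C / E → L E P on { ')' }; L → E / L → L ';' x on { ')', ';', 'e' }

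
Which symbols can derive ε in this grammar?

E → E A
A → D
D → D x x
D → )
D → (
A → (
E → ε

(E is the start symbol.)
{ 'E' }

A non-terminal is nullable if it can derive ε (the empty string): either it has an ε-production, or it has a production whose right-hand side consists entirely of nullable non-terminals.

ε-productions: E → ε
So E is immediately nullable.
No further non-terminal can be added: every production for the remaining non-terminals contains a terminal or a non-nullable non-terminal.
Nullable = { 'E' }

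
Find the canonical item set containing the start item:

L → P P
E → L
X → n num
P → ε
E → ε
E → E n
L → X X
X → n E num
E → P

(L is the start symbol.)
{ [L → . P P], [L → . X X], [L' → . L], [P → .], [X → . n E num], [X → . n num] }

First, augment the grammar with L' → L
I₀ = CLOSURE({ [L' → . L] }):
  [L' → . L] has the dot before L: add [L → . P P], [L → . X X]
  [L → . P P] has the dot before P: add [P → .]
  [L → . X X] has the dot before X: add [X → . n num], [X → . n E num]
No further items can be added.

I₀ = { [L → . P P], [L → . X X], [L' → . L], [P → .], [X → . n E num], [X → . n num] }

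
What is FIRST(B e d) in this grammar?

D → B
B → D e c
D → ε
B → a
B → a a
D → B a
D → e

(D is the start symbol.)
FIRST sets of the non-terminals involved (from the grammar, by fixed-point iteration):
  FIRST(B) = { 'a', 'e' }

To compute FIRST(B e d), process the symbols left to right:
Symbol B is a non-terminal. Add FIRST(B) \ {ε} = { 'a', 'e' }
B is not nullable (ε ∉ FIRST(B)), so stop here.
FIRST(B e d) = { 'a', 'e' }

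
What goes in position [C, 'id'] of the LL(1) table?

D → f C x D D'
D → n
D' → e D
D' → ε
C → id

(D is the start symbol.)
C → id

To find M[C, 'id'], we find productions for C where 'id' is in the predict set (PREDICT(N → α) = (FIRST(α) \ {ε}) ∪ (FOLLOW(N) if α ⇒* ε)).

C → id: PREDICT = { 'id' }
  'id' is in predict set, so this production goes in M[C, 'id']

M[C, 'id'] = C → id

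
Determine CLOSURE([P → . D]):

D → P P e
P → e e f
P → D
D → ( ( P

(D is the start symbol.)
{ [D → . ( ( P], [D → . P P e], [P → . D], [P → . e e f] }

To compute CLOSURE, for each item [A → α.Bβ] where B is a non-terminal, add [B → .γ] for all productions B → γ; repeat for the newly added items until nothing changes.

Start with: [P → . D]
  [P → . D] has the dot before D: add [D → . P P e], [D → . ( ( P]
  [D → . P P e] has the dot before P: add [P → . e e f]
No further items can be added.

CLOSURE = { [D → . ( ( P], [D → . P P e], [P → . D], [P → . e e f] }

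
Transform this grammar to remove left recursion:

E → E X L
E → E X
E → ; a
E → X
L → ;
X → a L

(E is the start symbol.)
E → ; a E'
E → X E'
E' → X L E'
E' → X E'
E' → ε
L → ;
X → a L

E is directly left-recursive. The standard transformation for
  A → A α₁ | ... | A α_m | β₁ | ... | β_n
is
  A  → β₁ A' | ... | β_n A'
  A' → α₁ A' | ... | α_m A' | ε

E → ; a becomes E → ; a E'
E → X becomes E → X E'
E → E X L becomes E' → X L E'
E → E X becomes E' → X E'
Add E' → ε

Productions for other non-terminals are unchanged:
  L → ;
  X → a L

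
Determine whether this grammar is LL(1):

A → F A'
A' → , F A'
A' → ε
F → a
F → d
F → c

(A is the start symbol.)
A grammar is LL(1) if for each non-terminal N with multiple productions, the predict sets of those productions are pairwise disjoint, where PREDICT(N → α) = (FIRST(α) \ {ε}) ∪ (FOLLOW(N) if α ⇒* ε).

Relevant sets:
  FOLLOW(A') = { $ }

For A':
  PREDICT(A' → ',' F A') = { ',' }
  PREDICT(A' → ε) = { $ }
For F:
  PREDICT(F → a) = { 'a' }
  PREDICT(F → d) = { 'd' }
  PREDICT(F → c) = { 'c' }
A has a single production, so nothing to check there.

All predict sets are disjoint. The grammar IS LL(1).

Answer: Yes, the grammar is LL(1).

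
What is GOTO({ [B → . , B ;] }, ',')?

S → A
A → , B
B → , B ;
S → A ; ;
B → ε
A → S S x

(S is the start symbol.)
{ [B → , . B ;], [B → . , B ;], [B → .] }

GOTO(I, ',') = CLOSURE({ [A → αX.β] : [A → α.Xβ] ∈ I, X = ',' })

Items with dot before ',', with the dot advanced:
  [B → . , B ;] → [B → , . B ;]
Closure of the advanced items:
  [B → , . B ;] has the dot before B: add [B → . , B ;], [B → .]

GOTO = { [B → , . B ;], [B → . , B ;], [B → .] }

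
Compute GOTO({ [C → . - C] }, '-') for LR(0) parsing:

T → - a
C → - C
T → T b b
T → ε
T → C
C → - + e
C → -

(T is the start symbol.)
{ [C → - . C], [C → . - + e], [C → . - C], [C → . -] }

GOTO(I, '-') = CLOSURE({ [A → αX.β] : [A → α.Xβ] ∈ I, X = '-' })

Items with dot before '-', with the dot advanced:
  [C → . - C] → [C → - . C]
Closure of the advanced items:
  [C → - . C] has the dot before C: add [C → . - C], [C → . - + e], [C → . -]

GOTO = { [C → - . C], [C → . - + e], [C → . - C], [C → . -] }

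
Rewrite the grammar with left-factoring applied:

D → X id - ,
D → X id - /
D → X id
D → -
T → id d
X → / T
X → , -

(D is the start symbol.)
D → X id D'
D' → - D''
D'' → ,
D'' → /
D' → ε
D → -
T → id d
X → / T
X → , -

Left-factoring transforms A → αβ₁ | αβ₂ into A → αA' and A' → β₁ | β₂
(α is the longest common prefix among the alternatives). Repeat until
no nonterminal has two alternatives with a common prefix.

Round 1: D has alternatives sharing prefix 'X id'. Introduce D': D → X id D'
  Add: D' → - ,
  Add: D' → - /
  Add: D' → ε

Round 2: D' has alternatives sharing prefix '-'. Introduce D'': D' → - D''
  Add: D'' → ,
  Add: D'' → /

No remaining common prefixes — done.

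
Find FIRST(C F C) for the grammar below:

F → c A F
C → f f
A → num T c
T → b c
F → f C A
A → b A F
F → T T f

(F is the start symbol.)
{ 'f' }

FIRST sets of the non-terminals involved (from the grammar, by fixed-point iteration):
  FIRST(C) = { 'f' }

To compute FIRST(C F C), process the symbols left to right:
Symbol C is a non-terminal. Add FIRST(C) \ {ε} = { 'f' }
C is not nullable (ε ∉ FIRST(C)), so stop here.
FIRST(C F C) = { 'f' }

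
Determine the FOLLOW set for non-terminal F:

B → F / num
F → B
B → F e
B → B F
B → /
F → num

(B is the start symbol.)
{ $, '/', 'e', 'num' }

To compute FOLLOW(F), find every occurrence of F on a right-hand side N → α F β: add FIRST(β) \ {ε}, and if β is empty or nullable also add FOLLOW(N). Iterate to a fixed point.

In B → F / num: F is followed by '/' num, add FIRST('/' num) \ {ε} = { '/' }
In B → F e: F is followed by e, add FIRST(e) \ {ε} = { 'e' }
In B → B F: F is at the end, add FOLLOW(B)

The FOLLOW sets referred to above (computed the same way, to a fixed point):
  FOLLOW(B) = { $, '/', 'e', 'num' }

Taking the union: FOLLOW(F) = { $, '/', 'e', 'num' }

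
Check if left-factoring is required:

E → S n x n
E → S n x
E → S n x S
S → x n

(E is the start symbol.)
Yes, E has productions with common prefix 'S n x'

Left-factoring is needed when two productions for the same non-terminal
share a common prefix on the right-hand side.

Productions for E:
  E → S n x n
  E → S n x
  E → S n x S

Found common prefix 'S n x' in productions for E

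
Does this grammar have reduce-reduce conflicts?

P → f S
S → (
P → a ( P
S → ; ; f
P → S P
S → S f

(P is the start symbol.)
No reduce-reduce conflicts

Augment with P' → P and build the canonical LR(0) collection (I0 = CLOSURE({[P' → . P]}), then GOTO on every symbol after a dot until no new states appear). It has 15 states:
  I0: { [P → . S P], [P → . a ( P], [P → . f S], [P' → . P], [S → . (], [S → . ; ; f], [S → . S f] }  — shift
  I1: { [S → ( .] }  — reduce
  I2: { [S → ; . ; f] }  — shift
  I3: { [P' → P .] }  — accept
  I4: { [P → . S P], [P → . a ( P], [P → . f S], [P → S . P], [S → . (], [S → . ; ; f], [S → . S f], [S → S . f] }  — shift
  I5: { [P → a . ( P] }  — shift
  I6: { [P → f . S], [S → . (], [S → . ; ; f], [S → . S f] }  — shift
  I7: { [P → f S .], [S → S . f] }  — shift, reduce
  I8: { [S → S f .] }  — reduce
  I9: { [P → . S P], [P → . a ( P], [P → . f S], [P → a ( . P], [S → . (], [S → . ; ; f], [S → . S f] }  — shift
  I10: { [P → a ( P .] }  — reduce
  I11: { [P → S P .] }  — reduce
  I12: { [P → f . S], [S → . (], [S → . ; ; f], [S → . S f], [S → S f .] }  — shift, reduce
  I13: { [S → ; ; . f] }  — shift
  I14: { [S → ; ; f .] }  — reduce

No state contains more than one complete item.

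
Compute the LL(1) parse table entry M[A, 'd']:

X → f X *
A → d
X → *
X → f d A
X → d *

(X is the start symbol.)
To find M[A, 'd'], we find productions for A where 'd' is in the predict set (PREDICT(N → α) = (FIRST(α) \ {ε}) ∪ (FOLLOW(N) if α ⇒* ε)).

A → d: PREDICT = { 'd' }
  'd' is in predict set, so this production goes in M[A, 'd']

M[A, 'd'] = A → d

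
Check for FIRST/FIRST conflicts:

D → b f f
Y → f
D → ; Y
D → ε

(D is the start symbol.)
A FIRST/FIRST conflict occurs when two productions N → α and N → β for the same non-terminal have FIRST(α) ∩ FIRST(β) ≠ ∅ (with ε ∈ FIRST of a nullable right-hand side, so two nullable alternatives also conflict).

Productions for D:
  D → b f f: FIRST = { 'b' }
  D → ; Y: FIRST = { ';' }
  D → ε: FIRST = { ε }
Y has only one production, so no FIRST/FIRST conflict is possible there.

All alternatives of each non-terminal have pairwise disjoint FIRST sets.

Answer: No FIRST/FIRST conflicts.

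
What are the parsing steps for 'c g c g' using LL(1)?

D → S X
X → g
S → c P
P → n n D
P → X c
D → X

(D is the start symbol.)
LL(1) parsing maintains a stack (initially the start symbol over $) and the input. At each step: if the stack top is a terminal, match it against the current input token; if it is a non-terminal N, replace it with the RHS of M[N, lookahead] (the unique production whose predict set contains the lookahead).

Stack is shown with the top on the left.

Stack    Input      Action
--------------------------
D $      c g c g $  output D → S X
S X $    c g c g $  output S → c P
c P X $  c g c g $  match 'c'
P X $    g c g $    output P → X c
X c X $  g c g $    output X → g
g c X $  g c g $    match 'g'
c X $    c g $      match 'c'
X $      g $        output X → g
g $      g $        match 'g'
$        $          accept

The string is accepted.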